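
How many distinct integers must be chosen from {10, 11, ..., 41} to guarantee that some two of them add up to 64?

Group the elements by complementary pair {x, 64−x}: {23,41}, {24,40}, {25,39}, …, giving 9 two-element pairs; the single value 32 (it cannot pair with itself since the integers are distinct); and 13 integers whose partner 64−x falls outside [10,41].
Pigeonhole: treating each of those 23 groups as a pigeonhole, one can pick one integer per group — 23 integers — with no two summing to 64.
The 24th integer lands in an occupied pair, forcing a sum of 64.

24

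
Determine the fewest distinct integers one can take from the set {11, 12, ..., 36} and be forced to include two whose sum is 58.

20

Two chosen integers sum to 58 exactly when both halves of some pair {x, 58−x} with 22 ≤ x ≤ 58−x ≤ 36 are chosen — 7 such pairs.
The remaining 12 elements (those with no distinct partner in range) can never complete a 58-sum, so the worst case takes all of them and one from each pair: 12 + 7 = 19.
Pigeonhole: the 20th integer has to be the second member of some pair, so 19 + 1 = 20.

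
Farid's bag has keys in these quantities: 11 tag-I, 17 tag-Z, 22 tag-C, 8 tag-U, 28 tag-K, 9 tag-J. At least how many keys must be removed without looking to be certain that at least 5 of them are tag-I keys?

In the worst case for collecting tag-I keys, every non-tag-I key comes out first.
There are 17 + 22 + 8 + 28 + 9 = 84 non-tag-I keys altogether.
After those, each further key must be tag-I, so 84 + 5 = 89 draws guarantee 5 tag-I keys.

89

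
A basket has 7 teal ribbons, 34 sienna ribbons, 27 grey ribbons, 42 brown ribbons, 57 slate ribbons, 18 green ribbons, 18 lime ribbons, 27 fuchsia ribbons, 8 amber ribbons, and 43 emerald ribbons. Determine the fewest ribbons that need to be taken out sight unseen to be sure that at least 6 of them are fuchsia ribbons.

In the worst case for collecting fuchsia ribbons, every non-fuchsia ribbon comes out first.
There are 7 + 34 + 27 + 42 + 57 + 18 + 18 + 8 + 43 = 254 non-fuchsia ribbons altogether.
After those, each further ribbon must be fuchsia, so 254 + 6 = 260 draws guarantee 6 fuchsia ribbons.

260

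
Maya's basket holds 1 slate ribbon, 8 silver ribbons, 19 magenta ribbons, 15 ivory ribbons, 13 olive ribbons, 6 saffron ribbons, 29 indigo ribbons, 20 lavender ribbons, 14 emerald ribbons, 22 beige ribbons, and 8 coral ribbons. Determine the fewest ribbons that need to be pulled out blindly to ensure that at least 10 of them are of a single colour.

Put each drawn ribbon into a box by colour. The largest draw with every box below 10 takes min(count, 9) from each colour; colours with fewer than 9 contribute all they have.
Σ min(cᵢ, 9) = 1 + 8 + 9 + 9 + 9 + 6 + 9 + 9 + 9 + 9 + 8 = 86.
Draw number 86 + 1 = 87 must push one box to 10.

87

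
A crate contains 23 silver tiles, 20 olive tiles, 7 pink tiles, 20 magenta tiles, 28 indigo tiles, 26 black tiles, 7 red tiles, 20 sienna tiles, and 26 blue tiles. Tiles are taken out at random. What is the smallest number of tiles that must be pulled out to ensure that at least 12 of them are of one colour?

92

The 9 colours are the holes; the tiles drawn are the pigeons.
To avoid 12 of any one colour, the worst case takes at most 11 of each colour, or every tile of a colour that has fewer than 11.
That gives 11 + 11 + 7 + 11 + 11 + 11 + 7 + 11 + 11 = 91 tiles with no colour reaching 12.
The next tile forces some colour to 12, so 91 + 1 = 92.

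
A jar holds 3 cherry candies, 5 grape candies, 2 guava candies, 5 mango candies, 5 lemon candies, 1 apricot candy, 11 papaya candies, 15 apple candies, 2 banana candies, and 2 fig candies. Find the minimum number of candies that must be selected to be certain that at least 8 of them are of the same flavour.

40

Pigeonhole: the 10 flavours are the holes; the candies drawn are the pigeons.
To avoid 8 of any one flavour, the worst case takes at most 7 of each flavour, or every candy of a flavour that has fewer than 7.
That gives 3 + 5 + 2 + 5 + 5 + 1 + 7 + 7 + 2 + 2 = 39 candies with no flavour reaching 8.
The next candy forces some flavour to 8, so 39 + 1 = 40.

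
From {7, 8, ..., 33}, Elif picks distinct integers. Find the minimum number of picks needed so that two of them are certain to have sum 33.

18

A set avoiding the sum 33 can contain at most one of each pair {x, 33−x}, plus the 7 elements whose complement lies outside the range.
The integers 17, …, 33 (17 of them) are such a set: any two sum to at least 17+18 = 35 > 33.
By the pigeonhole principle, any 18th integer completes one of the 10 pairs, so 18 choices force a sum of 33.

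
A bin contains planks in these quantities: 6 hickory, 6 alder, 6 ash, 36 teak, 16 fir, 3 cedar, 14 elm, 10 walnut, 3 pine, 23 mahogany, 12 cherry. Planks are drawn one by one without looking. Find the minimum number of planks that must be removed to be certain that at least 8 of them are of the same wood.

67

Pigeonhole: the 11 woods are the holes; the planks drawn are the pigeons.
To avoid 8 of any one wood, the worst case takes at most 7 of each wood, or every plank of a wood that has fewer than 7.
That gives 6 + 6 + 6 + 7 + 7 + 3 + 7 + 7 + 3 + 7 + 7 = 66 planks with no wood reaching 8.
The next plank forces some wood to 8, so 66 + 1 = 67.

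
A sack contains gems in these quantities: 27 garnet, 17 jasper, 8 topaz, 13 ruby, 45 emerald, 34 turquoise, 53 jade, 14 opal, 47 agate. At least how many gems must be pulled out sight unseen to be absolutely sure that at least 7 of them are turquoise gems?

In the worst case for collecting turquoise gems, every non-turquoise gem comes out first.
There are 27 + 17 + 8 + 13 + 45 + 53 + 14 + 47 = 224 non-turquoise gems altogether.
After those, each further gem must be turquoise, so 224 + 7 = 231 draws guarantee 7 turquoise gems.

231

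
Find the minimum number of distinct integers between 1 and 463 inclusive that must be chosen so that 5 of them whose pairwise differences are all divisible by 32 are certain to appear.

129

Integers whose pairwise differences are multiples of 32 are exactly those sharing a remainder mod 32. The 32 residue classes mod 32 are the pigeonholes.
With 128 integers one could put 4 in each residue class and have no class reach 5.
The 129th integer pushes some class to 5, so 32·4 + 1 = 129.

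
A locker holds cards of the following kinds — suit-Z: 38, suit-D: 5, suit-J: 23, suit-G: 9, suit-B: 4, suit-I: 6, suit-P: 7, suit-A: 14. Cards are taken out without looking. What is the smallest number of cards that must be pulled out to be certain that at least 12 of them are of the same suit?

65

An adversary could hand out at most 11 cards per suit (5 suits run out sooner): 11 + 5 + 11 + 9 + 4 + 6 + 7 + 11 = 64 cards and still no suit has 12.
By pigeonhole, one more card lands in a suit already at 11, so 65 draws are enough and 64 are not.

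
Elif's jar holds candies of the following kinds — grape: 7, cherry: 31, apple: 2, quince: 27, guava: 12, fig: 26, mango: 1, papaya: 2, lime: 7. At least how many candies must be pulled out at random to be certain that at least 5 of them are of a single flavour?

30

An adversary could hand out at most 4 candies per flavour (apple, mango, papaya run out sooner): 4 + 4 + 2 + 4 + 4 + 4 + 1 + 2 + 4 = 29 candies and still no flavour has 5.
Pigeonhole: one more candy lands in a flavour already at 4, so 30 draws are enough and 29 are not.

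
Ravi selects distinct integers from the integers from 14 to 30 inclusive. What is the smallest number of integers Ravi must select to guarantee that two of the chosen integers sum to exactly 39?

Group the elements by complementary pair {x, 39−x}: {14,25}, {15,24}, {16,23}, …, giving 6 two-element pairs and 5 integers whose partner 39−x falls outside [14,30].
Treating each of those 11 groups as a pigeonhole, one can pick one integer per group — 11 integers — with no two summing to 39.
The 12th integer lands in an occupied pair, forcing a sum of 39.

12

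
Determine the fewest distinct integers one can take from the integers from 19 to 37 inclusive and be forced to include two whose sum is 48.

Group the elements by complementary pair {x, 48−x}: {19,29}, {20,28}, {21,27}, …, giving 5 two-element pairs; the single value 24 (it cannot pair with itself since the integers are distinct); and 8 integers whose partner 48−x falls outside [19,37].
Treating each of those 14 groups as a pigeonhole, one can pick one integer per group — 14 integers — with no two summing to 48.
The 15th integer lands in an occupied pair, forcing a sum of 48.

15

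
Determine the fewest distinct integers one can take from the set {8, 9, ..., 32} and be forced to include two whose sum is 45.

16

Group the elements by complementary pair {x, 45−x}: {13,32}, {14,31}, {15,30}, …, giving 10 two-element pairs and 5 integers whose partner 45−x falls outside [8,32].
Treating each of those 15 groups as a pigeonhole, one can pick one integer per group — 15 integers — with no two summing to 45.
The 16th integer lands in an occupied pair, forcing a sum of 45.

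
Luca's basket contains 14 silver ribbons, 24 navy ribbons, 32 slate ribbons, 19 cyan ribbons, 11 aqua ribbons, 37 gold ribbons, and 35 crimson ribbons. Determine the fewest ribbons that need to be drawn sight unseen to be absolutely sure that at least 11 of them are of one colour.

71

An adversary could hand out at most 10 ribbons per colour: 10 + 10 + 10 + 10 + 10 + 10 + 10 = 70 ribbons and still no colour has 11.
By pigeonhole, one more ribbon lands in a colour already at 10, so 71 draws are enough and 70 are not.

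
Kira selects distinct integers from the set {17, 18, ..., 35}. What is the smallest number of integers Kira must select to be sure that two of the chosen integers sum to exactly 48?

13

Two chosen integers sum to 48 exactly when both halves of some pair {x, 48−x} with 17 ≤ x ≤ 48−x ≤ 31 are chosen — 7 such pairs.
The remaining 5 elements (those with no distinct partner in range) can never complete a 48-sum, so the worst case takes all of them and one from each pair: 5 + 7 = 12.
The 13th integer has to be the second member of some pair, so 12 + 1 = 13.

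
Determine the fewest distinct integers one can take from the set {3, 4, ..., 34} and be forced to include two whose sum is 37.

Group the elements by complementary pair {x, 37−x}: {3,34}, {4,33}, {5,32}, …, giving 16 two-element pairs.
By pigeonhole, treating each of those 16 groups as a pigeonhole, one can pick one integer per group — 16 integers — with no two summing to 37.
The 17th integer lands in an occupied pair, forcing a sum of 37.

17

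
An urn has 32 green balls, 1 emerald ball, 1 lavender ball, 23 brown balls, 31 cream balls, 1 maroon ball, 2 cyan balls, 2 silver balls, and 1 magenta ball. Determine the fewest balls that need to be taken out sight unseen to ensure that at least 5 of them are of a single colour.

Put each drawn ball into a box by colour. The largest draw with every box below 5 takes min(count, 4) from each colour; colours with fewer than 4 contribute all they have.
Σ min(cᵢ, 4) = 4 + 1 + 1 + 4 + 4 + 1 + 2 + 2 + 1 = 20.
Draw number 20 + 1 = 21 must push one box to 5.

21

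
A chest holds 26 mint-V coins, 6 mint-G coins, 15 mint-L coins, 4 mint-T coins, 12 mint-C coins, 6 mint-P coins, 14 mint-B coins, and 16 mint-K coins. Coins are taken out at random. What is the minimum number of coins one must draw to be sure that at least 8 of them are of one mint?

Put each drawn coin into a box by mint. The largest draw with every box below 8 takes min(count, 7) from each mint; mints with fewer than 7 contribute all they have.
Σ min(cᵢ, 7) = 7 + 6 + 7 + 4 + 7 + 6 + 7 + 7 = 51.
Draw number 51 + 1 = 52 must push one box to 8.

52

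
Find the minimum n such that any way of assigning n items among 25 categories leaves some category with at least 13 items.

301

With 300 items one could put exactly 12 in each of the 25 categories, and no category would reach 13.
One more item must land in a category that already has 12, giving it 13.
So 25 × 12 + 1 = 301 items are required.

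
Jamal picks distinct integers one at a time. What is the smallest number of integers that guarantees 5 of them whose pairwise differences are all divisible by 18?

73

Integers whose pairwise differences are multiples of 18 are exactly those sharing a remainder mod 18. Pigeonhole: the 18 residue classes mod 18 are the pigeonholes.
With 72 integers one could put 4 in each residue class and have no class reach 5.
The 73rd integer pushes some class to 5, so 18·4 + 1 = 73.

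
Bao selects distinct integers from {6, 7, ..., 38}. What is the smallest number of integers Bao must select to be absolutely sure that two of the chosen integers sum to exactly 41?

Two chosen integers sum to 41 exactly when both halves of some pair {x, 41−x} with 6 ≤ x ≤ 41−x ≤ 35 are chosen — 15 such pairs.
The remaining 3 elements (those with no distinct partner in range) can never complete a 41-sum, so the worst case takes all of them and one from each pair: 3 + 15 = 18.
By pigeonhole, the 19th integer has to be the second member of some pair, so 18 + 1 = 19.

19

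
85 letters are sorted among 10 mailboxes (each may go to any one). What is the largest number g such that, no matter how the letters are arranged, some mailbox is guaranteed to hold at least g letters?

The 10 mailboxes are the holes and the 85 letters are the pigeons.
If every mailbox held at most 8 letters, the total would be at most 10 × 8 = 80, which is less than 85.
So some mailbox holds at least ⌈85/10⌉ = 9 letters.

9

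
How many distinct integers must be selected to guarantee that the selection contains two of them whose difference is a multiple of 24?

25

Integers whose pairwise differences are multiples of 24 are exactly those sharing a remainder mod 24. Pigeonhole: the 24 residue classes mod 24 are the pigeonholes.
With 24 integers one could put 1 in each residue class and have no class reach 2.
The 25th integer pushes some class to 2, so 24·1 + 1 = 25.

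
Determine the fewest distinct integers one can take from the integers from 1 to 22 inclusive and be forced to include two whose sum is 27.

A set avoiding the sum 27 can contain at most one of each pair {x, 27−x}, plus the 4 elements whose complement lies outside the range.
The integers 1, …, 13 (13 of them) are such a set: any two sum to at least 1+2 = 3 and at most 12+13 = 25 < 27.
Any 14th integer completes one of the 9 pairs, so 14 choices force a sum of 27.

14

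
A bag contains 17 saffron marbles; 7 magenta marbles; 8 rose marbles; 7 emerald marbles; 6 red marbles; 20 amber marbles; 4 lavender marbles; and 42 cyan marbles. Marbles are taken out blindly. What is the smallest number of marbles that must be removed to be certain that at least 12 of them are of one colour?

Put each drawn marble into a box by colour. The largest draw with every box below 12 takes min(count, 11) from each colour; colours with fewer than 11 contribute all they have.
Σ min(cᵢ, 11) = 11 + 7 + 8 + 7 + 6 + 11 + 4 + 11 = 65.
Draw number 65 + 1 = 66 must push one box to 12.

66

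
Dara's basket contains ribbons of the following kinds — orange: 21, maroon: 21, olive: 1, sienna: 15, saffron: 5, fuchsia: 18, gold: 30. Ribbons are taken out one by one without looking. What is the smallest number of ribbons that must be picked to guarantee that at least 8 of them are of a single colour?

42

An adversary could hand out at most 7 ribbons per colour (olive, saffron run out sooner): 7 + 7 + 1 + 7 + 5 + 7 + 7 = 41 ribbons and still no colour has 8.
One more ribbon lands in a colour already at 7, so 42 draws are enough and 41 are not.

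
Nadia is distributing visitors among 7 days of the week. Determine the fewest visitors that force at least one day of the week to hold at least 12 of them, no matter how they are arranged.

78

With 77 visitors one could put exactly 11 in each of the 7 days of the week, and no day of the week would reach 12.
One more visitor must land in a day of the week that already has 11, giving it 12.
So 7 × 11 + 1 = 78 visitors are required.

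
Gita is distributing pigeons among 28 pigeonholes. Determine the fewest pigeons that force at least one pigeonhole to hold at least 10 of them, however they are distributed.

253

With 252 pigeons one could put exactly 9 in each of the 28 pigeonholes, and no pigeonhole would reach 10.
By the pigeonhole principle, one more pigeon must land in a pigeonhole that already has 9, giving it 10.
So 28 × 9 + 1 = 253 pigeons are required.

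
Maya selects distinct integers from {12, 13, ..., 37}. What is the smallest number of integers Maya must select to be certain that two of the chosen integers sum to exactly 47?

15

A set avoiding the sum 47 can contain at most one of each pair {x, 47−x}, plus the 2 elements whose complement lies outside the range.
The integers 24, …, 37 (14 of them) are such a set: any two sum to at least 24+25 = 49 > 47.
By the pigeonhole principle, any 15th integer completes one of the 12 pairs, so 15 choices force a sum of 47.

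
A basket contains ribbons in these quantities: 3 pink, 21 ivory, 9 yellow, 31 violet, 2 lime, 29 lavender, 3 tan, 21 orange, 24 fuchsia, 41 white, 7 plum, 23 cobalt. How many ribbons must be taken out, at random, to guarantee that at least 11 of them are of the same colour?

95

An adversary could hand out at most 10 ribbons per colour (5 colours run out sooner): 3 + 10 + 9 + 10 + 2 + 10 + 3 + 10 + 10 + 10 + 7 + 10 = 94 ribbons and still no colour has 11.
One more ribbon lands in a colour already at 10, so 95 draws are enough and 94 are not.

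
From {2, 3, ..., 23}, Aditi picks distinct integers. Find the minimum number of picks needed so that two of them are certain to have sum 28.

14

A set avoiding the sum 28 can contain at most one of each pair {x, 28−x}, plus the 4 elements whose complement lies outside the range or equal to its own complement.
The integers 2, …, 14 (13 of them) are such a set: any two sum to at least 2+3 = 5 and at most 13+14 = 27 < 28.
Pigeonhole: any 14th integer completes one of the 9 pairs, so 14 choices force a sum of 28.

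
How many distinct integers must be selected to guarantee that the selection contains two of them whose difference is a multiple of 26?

Integers whose pairwise differences are multiples of 26 are exactly those sharing a remainder mod 26. Pigeonhole: the 26 residue classes mod 26 are the pigeonholes.
With 26 integers one could put 1 in each residue class and have no class reach 2.
The 27th integer pushes some class to 2, so 26·1 + 1 = 27.

27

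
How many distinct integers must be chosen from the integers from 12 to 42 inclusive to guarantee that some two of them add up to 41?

Group the elements by complementary pair {x, 41−x}: {12,29}, {13,28}, {14,27}, …, giving 9 two-element pairs and 13 integers whose partner 41−x falls outside [12,42].
By pigeonhole, treating each of those 22 groups as a pigeonhole, one can pick one integer per group — 22 integers — with no two summing to 41.
The 23rd integer lands in an occupied pair, forcing a sum of 41.

23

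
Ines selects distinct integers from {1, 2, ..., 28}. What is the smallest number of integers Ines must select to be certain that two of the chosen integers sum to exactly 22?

19

A set avoiding the sum 22 can contain at most one of each pair {x, 22−x}, plus the 8 elements whose complement lies outside the range or equal to its own complement.
The integers 11, …, 28 (18 of them) are such a set: any two sum to at least 11+12 = 23 > 22.
By pigeonhole, any 19th integer completes one of the 10 pairs, so 19 choices force a sum of 22.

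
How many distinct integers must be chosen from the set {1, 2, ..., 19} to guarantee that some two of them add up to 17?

12

Two chosen integers sum to 17 exactly when both halves of some pair {x, 17−x} with 1 ≤ x ≤ 17−x ≤ 16 are chosen — 8 such pairs.
The remaining 3 elements (those with no distinct partner in range) can never complete a 17-sum, so the worst case takes all of them and one from each pair: 3 + 8 = 11.
By the pigeonhole principle, the 12th integer has to be the second member of some pair, so 11 + 1 = 12.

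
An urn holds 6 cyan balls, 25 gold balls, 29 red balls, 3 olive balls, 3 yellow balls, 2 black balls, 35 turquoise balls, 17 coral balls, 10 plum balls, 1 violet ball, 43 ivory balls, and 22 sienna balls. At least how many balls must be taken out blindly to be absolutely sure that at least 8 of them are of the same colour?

65

Pigeonhole: the 12 colours are the holes; the balls drawn are the pigeons.
To avoid 8 of any one colour, the worst case takes at most 7 of each colour, or every ball of a colour that has fewer than 7.
That gives 6 + 7 + 7 + 3 + 3 + 2 + 7 + 7 + 7 + 1 + 7 + 7 = 64 balls with no colour reaching 8.
The next ball forces some colour to 8, so 64 + 1 = 65.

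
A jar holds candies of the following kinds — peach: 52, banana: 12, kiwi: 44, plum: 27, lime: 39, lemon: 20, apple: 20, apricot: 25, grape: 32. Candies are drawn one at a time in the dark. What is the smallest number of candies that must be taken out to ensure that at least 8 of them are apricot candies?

In the worst case for collecting apricot candies, every non-apricot candy comes out first.
There are 52 + 12 + 44 + 27 + 39 + 20 + 20 + 32 = 246 non-apricot candies altogether.
After those, each further candy must be apricot, so 246 + 8 = 254 draws guarantee 8 apricot candies.

254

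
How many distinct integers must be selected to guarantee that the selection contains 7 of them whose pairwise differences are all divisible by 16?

97

Integers whose pairwise differences are multiples of 16 are exactly those sharing a remainder mod 16. By pigeonhole, the 16 residue classes mod 16 are the pigeonholes.
With 96 integers one could put 6 in each residue class and have no class reach 7.
The 97th integer pushes some class to 7, so 16·6 + 1 = 97.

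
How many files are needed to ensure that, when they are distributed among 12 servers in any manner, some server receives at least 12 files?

133

With 132 files one could put exactly 11 in each of the 12 servers, and no server would reach 12.
One more file must land in a server that already has 11, giving it 12.
So 12 × 11 + 1 = 133 files are required.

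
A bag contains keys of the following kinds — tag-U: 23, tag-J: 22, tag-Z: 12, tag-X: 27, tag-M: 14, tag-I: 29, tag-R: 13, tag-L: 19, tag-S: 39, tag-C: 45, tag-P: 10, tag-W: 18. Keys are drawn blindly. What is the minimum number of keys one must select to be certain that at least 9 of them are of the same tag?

An adversary could hand out at most 8 keys per tag: 8 + 8 + 8 + 8 + 8 + 8 + 8 + 8 + 8 + 8 + 8 + 8 = 96 keys and still no tag has 9.
Pigeonhole: one more key lands in a tag already at 8, so 97 draws are enough and 96 are not.

97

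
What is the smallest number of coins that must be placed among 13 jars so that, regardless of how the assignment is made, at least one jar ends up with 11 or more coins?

131

With 130 coins one could put exactly 10 in each of the 13 jars, and no jar would reach 11.
By the pigeonhole principle, one more coin must land in a jar that already has 10, giving it 11.
So 13 × 10 + 1 = 131 coins are required.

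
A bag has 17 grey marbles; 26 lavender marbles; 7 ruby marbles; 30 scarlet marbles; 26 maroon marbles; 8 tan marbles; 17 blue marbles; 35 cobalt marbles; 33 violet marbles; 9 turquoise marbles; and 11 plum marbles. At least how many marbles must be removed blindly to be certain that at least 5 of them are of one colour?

45

An adversary could hand out at most 4 marbles per colour: 4 + 4 + 4 + 4 + 4 + 4 + 4 + 4 + 4 + 4 + 4 = 44 marbles and still no colour has 5.
Pigeonhole: one more marble lands in a colour already at 4, so 45 draws are enough and 44 are not.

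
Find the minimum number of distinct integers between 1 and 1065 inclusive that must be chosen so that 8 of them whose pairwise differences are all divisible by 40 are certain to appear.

281

Integers whose pairwise differences are multiples of 40 are exactly those sharing a remainder mod 40. Pigeonhole: the 40 residue classes mod 40 are the pigeonholes.
With 280 integers one could put 7 in each residue class and have no class reach 8.
The 281st integer pushes some class to 8, so 40·7 + 1 = 281.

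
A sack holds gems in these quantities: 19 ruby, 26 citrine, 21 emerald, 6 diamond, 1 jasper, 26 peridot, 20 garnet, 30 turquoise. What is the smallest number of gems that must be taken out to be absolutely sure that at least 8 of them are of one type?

50

An adversary could hand out at most 7 gems per type (diamond, jasper run out sooner): 7 + 7 + 7 + 6 + 1 + 7 + 7 + 7 = 49 gems and still no type has 8.
One more gem lands in a type already at 7, so 50 draws are enough and 49 are not.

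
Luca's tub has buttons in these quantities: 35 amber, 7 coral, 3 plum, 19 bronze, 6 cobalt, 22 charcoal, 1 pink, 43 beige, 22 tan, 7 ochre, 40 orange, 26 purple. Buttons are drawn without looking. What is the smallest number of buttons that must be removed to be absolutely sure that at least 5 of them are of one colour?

By the pigeonhole principle, put each drawn button into a box by colour. The largest draw with every box below 5 takes min(count, 4) from each colour; colours with fewer than 4 contribute all they have.
Σ min(cᵢ, 4) = 4 + 4 + 3 + 4 + 4 + 4 + 1 + 4 + 4 + 4 + 4 + 4 = 44.
Draw number 44 + 1 = 45 must push one box to 5.

45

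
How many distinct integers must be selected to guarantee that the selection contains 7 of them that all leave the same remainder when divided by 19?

The 19 residue classes mod 19 are the pigeonholes.
With 114 integers one could put 6 in each residue class and have no class reach 7.
The 115th integer pushes some class to 7, so 19·6 + 1 = 115.

115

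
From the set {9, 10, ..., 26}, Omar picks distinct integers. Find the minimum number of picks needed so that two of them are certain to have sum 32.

A set avoiding the sum 32 can contain at most one of each pair {x, 32−x}, plus the 4 elements whose complement lies outside the range or equal to its own complement.
The integers 16, …, 26 (11 of them) are such a set: any two sum to at least 16+17 = 33 > 32.
By pigeonhole, any 12th integer completes one of the 7 pairs, so 12 choices force a sum of 32.

12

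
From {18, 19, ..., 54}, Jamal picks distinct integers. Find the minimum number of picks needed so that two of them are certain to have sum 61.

25

Group the elements by complementary pair {x, 61−x}: {18,43}, {19,42}, {20,41}, …, giving 13 two-element pairs and 11 integers whose partner 61−x falls outside [18,54].
Treating each of those 24 groups as a pigeonhole, one can pick one integer per group — 24 integers — with no two summing to 61.
The 25th integer lands in an occupied pair, forcing a sum of 61.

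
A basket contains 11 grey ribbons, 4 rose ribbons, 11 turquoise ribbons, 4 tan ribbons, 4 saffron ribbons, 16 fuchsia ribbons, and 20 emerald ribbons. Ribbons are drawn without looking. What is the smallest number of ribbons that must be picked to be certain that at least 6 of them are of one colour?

By pigeonhole, the 7 colours are the holes; the ribbons drawn are the pigeons.
To avoid 6 of any one colour, the worst case takes at most 5 of each colour, or every ribbon of a colour that has fewer than 5.
That gives 5 + 4 + 5 + 4 + 4 + 5 + 5 = 32 ribbons with no colour reaching 6.
The next ribbon forces some colour to 6, so 32 + 1 = 33.

33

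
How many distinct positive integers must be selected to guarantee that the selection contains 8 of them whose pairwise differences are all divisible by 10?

Integers whose pairwise differences are multiples of 10 are exactly those sharing a remainder mod 10. By the pigeonhole principle, the 10 residue classes mod 10 are the pigeonholes.
With 70 integers one could put 7 in each residue class and have no class reach 8.
The 71st integer pushes some class to 8, so 10·7 + 1 = 71.

71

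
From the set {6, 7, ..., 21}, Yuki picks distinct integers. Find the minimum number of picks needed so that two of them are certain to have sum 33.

A set avoiding the sum 33 can contain at most one of each pair {x, 33−x}, plus the 6 elements whose complement lies outside the range.
The integers 6, …, 16 (11 of them) are such a set: any two sum to at least 6+7 = 13 and at most 15+16 = 31 < 33.
Any 12th integer completes one of the 5 pairs, so 12 choices force a sum of 33.

12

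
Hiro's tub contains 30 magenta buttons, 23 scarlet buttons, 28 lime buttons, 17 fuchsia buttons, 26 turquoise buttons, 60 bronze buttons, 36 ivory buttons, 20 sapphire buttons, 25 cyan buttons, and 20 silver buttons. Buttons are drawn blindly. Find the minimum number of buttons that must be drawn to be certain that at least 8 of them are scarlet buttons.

In the worst case for collecting scarlet buttons, every non-scarlet button comes out first.
There are 30 + 28 + 17 + 26 + 60 + 36 + 20 + 25 + 20 = 262 non-scarlet buttons altogether.
After those, each further button must be scarlet, so 262 + 8 = 270 draws guarantee 8 scarlet buttons.

270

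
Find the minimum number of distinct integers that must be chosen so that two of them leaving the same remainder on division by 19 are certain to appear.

20

The 19 residue classes mod 19 are the pigeonholes.
With 19 integers one could put 1 in each residue class and have no class reach 2.
The 20th integer pushes some class to 2, so 19·1 + 1 = 20.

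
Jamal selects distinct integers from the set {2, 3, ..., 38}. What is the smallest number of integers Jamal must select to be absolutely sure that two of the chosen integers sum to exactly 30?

25

A set avoiding the sum 30 can contain at most one of each pair {x, 30−x}, plus the 11 elements whose complement lies outside the range or equal to its own complement.
The integers 15, …, 38 (24 of them) are such a set: any two sum to at least 15+16 = 31 > 30.
Any 25th integer completes one of the 13 pairs, so 25 choices force a sum of 30.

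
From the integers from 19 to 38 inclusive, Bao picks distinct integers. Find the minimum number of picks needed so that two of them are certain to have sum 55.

12

Group the elements by complementary pair {x, 55−x}: {19,36}, {20,35}, {21,34}, …, giving 9 two-element pairs and 2 integers whose partner 55−x falls outside [19,38].
By pigeonhole, treating each of those 11 groups as a pigeonhole, one can pick one integer per group — 11 integers — with no two summing to 55.
The 12th integer lands in an occupied pair, forcing a sum of 55.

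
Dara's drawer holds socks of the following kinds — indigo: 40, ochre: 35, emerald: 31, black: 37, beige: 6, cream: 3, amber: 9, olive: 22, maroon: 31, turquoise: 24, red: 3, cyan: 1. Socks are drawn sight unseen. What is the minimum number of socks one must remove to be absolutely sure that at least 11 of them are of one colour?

The 12 colours are the holes; the socks drawn are the pigeons.
To avoid 11 of any one colour, the worst case takes at most 10 of each colour, or every sock of a colour that has fewer than 10.
That gives 10 + 10 + 10 + 10 + 6 + 3 + 9 + 10 + 10 + 10 + 3 + 1 = 92 socks with no colour reaching 11.
The next sock forces some colour to 11, so 92 + 1 = 93.

93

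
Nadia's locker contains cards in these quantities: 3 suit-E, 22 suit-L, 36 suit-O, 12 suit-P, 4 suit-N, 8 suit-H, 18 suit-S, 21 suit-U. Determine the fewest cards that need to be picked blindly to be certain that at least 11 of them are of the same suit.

By the pigeonhole principle, put each drawn card into a box by suit. The largest draw with every box below 11 takes min(count, 10) from each suit; suits with fewer than 10 contribute all they have.
Σ min(cᵢ, 10) = 3 + 10 + 10 + 10 + 4 + 8 + 10 + 10 = 65.
Draw number 65 + 1 = 66 must push one box to 11.

66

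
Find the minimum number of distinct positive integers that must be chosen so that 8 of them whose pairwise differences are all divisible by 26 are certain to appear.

183

Integers whose pairwise differences are multiples of 26 are exactly those sharing a remainder mod 26. The 26 residue classes mod 26 are the pigeonholes.
With 182 integers one could put 7 in each residue class and have no class reach 8.
The 183rd integer pushes some class to 8, so 26·7 + 1 = 183.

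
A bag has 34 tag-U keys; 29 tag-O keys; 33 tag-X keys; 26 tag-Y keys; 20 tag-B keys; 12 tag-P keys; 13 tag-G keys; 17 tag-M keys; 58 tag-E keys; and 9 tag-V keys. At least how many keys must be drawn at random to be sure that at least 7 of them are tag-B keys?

In the worst case for collecting tag-B keys, every non-tag-B key comes out first.
There are 34 + 29 + 33 + 26 + 12 + 13 + 17 + 58 + 9 = 231 non-tag-B keys altogether.
After those, each further key must be tag-B, so 231 + 7 = 238 draws guarantee 7 tag-B keys.

238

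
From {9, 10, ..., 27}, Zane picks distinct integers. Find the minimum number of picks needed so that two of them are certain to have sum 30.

A set avoiding the sum 30 can contain at most one of each pair {x, 30−x}, plus the 7 elements whose complement lies outside the range or equal to its own complement.
The integers 15, …, 27 (13 of them) are such a set: any two sum to at least 15+16 = 31 > 30.
By pigeonhole, any 14th integer completes one of the 6 pairs, so 14 choices force a sum of 30.

14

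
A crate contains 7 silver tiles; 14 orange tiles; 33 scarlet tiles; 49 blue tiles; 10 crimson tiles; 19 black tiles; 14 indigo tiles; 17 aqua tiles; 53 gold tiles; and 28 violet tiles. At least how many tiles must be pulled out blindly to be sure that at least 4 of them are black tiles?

229

In the worst case for collecting black tiles, every non-black tile comes out first.
There are 7 + 14 + 33 + 49 + 10 + 14 + 17 + 53 + 28 = 225 non-black tiles altogether.
After those, each further tile must be black, so 225 + 4 = 229 draws guarantee 4 black tiles.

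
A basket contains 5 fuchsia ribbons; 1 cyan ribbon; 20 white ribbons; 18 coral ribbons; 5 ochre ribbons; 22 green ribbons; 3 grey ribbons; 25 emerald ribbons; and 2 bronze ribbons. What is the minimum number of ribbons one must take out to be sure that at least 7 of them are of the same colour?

41

The 9 colours are the holes; the ribbons drawn are the pigeons.
To avoid 7 of any one colour, the worst case takes at most 6 of each colour, or every ribbon of a colour that has fewer than 6.
That gives 5 + 1 + 6 + 6 + 5 + 6 + 3 + 6 + 2 = 40 ribbons with no colour reaching 7.
The next ribbon forces some colour to 7, so 40 + 1 = 41.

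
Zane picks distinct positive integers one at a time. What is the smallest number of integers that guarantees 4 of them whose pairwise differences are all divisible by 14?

43

Integers whose pairwise differences are multiples of 14 are exactly those sharing a remainder mod 14. The 14 residue classes mod 14 are the pigeonholes.
With 42 integers one could put 3 in each residue class and have no class reach 4.
The 43rd integer pushes some class to 4, so 14·3 + 1 = 43.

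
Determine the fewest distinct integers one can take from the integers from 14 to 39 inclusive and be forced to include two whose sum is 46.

Two chosen integers sum to 46 exactly when both halves of some pair {x, 46−x} with 14 ≤ x ≤ 46−x ≤ 32 are chosen — 9 such pairs.
The remaining 8 elements (those with no distinct partner in range) can never complete a 46-sum, so the worst case takes all of them and one from each pair: 8 + 9 = 17.
The 18th integer has to be the second member of some pair, so 17 + 1 = 18.

18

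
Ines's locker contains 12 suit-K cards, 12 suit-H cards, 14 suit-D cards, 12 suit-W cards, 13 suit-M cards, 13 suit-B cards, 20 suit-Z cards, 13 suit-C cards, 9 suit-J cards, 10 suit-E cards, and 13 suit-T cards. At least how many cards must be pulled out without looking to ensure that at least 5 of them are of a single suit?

45

An adversary could hand out at most 4 cards per suit: 4 + 4 + 4 + 4 + 4 + 4 + 4 + 4 + 4 + 4 + 4 = 44 cards and still no suit has 5.
One more card lands in a suit already at 4, so 45 draws are enough and 44 are not.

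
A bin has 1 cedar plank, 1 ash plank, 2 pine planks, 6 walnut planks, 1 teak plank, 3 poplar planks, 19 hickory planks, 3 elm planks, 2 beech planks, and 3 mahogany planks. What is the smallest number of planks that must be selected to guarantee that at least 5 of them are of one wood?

25

Pigeonhole: the 10 woods are the holes; the planks drawn are the pigeons.
To avoid 5 of any one wood, the worst case takes at most 4 of each wood, or every plank of a wood that has fewer than 4.
That gives 1 + 1 + 2 + 4 + 1 + 3 + 4 + 3 + 2 + 3 = 24 planks with no wood reaching 5.
The next plank forces some wood to 5, so 24 + 1 = 25.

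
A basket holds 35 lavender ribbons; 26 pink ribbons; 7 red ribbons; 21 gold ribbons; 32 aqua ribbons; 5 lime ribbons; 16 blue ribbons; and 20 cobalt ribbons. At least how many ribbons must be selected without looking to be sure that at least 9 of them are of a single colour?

61

An adversary could hand out at most 8 ribbons per colour (red, lime run out sooner): 8 + 8 + 7 + 8 + 8 + 5 + 8 + 8 = 60 ribbons and still no colour has 9.
Pigeonhole: one more ribbon lands in a colour already at 8, so 61 draws are enough and 60 are not.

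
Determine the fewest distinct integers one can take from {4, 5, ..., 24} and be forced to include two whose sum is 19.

16

A set avoiding the sum 19 can contain at most one of each pair {x, 19−x}, plus the 9 elements whose complement lies outside the range.
The integers 10, …, 24 (15 of them) are such a set: any two sum to at least 10+11 = 21 > 19.
Any 16th integer completes one of the 6 pairs, so 16 choices force a sum of 19.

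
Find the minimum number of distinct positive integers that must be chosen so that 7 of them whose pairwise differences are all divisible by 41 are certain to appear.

Integers whose pairwise differences are multiples of 41 are exactly those sharing a remainder mod 41. The 41 residue classes mod 41 are the pigeonholes.
With 246 integers one could put 6 in each residue class and have no class reach 7.
The 247th integer pushes some class to 7, so 41·6 + 1 = 247.

247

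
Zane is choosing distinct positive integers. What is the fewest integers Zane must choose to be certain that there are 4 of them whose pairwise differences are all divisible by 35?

106

Integers whose pairwise differences are multiples of 35 are exactly those sharing a remainder mod 35. The 35 residue classes mod 35 are the pigeonholes.
With 105 integers one could put 3 in each residue class and have no class reach 4.
The 106th integer pushes some class to 4, so 35·3 + 1 = 106.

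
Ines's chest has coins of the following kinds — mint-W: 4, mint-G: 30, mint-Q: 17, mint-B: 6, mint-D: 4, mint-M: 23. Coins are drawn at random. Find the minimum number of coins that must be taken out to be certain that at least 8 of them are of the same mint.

36

An adversary could hand out at most 7 coins per mint (mint-W, mint-B, mint-D run out sooner): 4 + 7 + 7 + 6 + 4 + 7 = 35 coins and still no mint has 8.
One more coin lands in a mint already at 7, so 36 draws are enough and 35 are not.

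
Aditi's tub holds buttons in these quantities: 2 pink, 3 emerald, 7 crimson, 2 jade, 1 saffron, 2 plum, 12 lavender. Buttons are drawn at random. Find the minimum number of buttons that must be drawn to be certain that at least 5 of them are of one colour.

19

Put each drawn button into a box by colour. The largest draw with every box below 5 takes min(count, 4) from each colour; colours with fewer than 4 contribute all they have.
Σ min(cᵢ, 4) = 2 + 3 + 4 + 2 + 1 + 2 + 4 = 18.
Draw number 18 + 1 = 19 must push one box to 5.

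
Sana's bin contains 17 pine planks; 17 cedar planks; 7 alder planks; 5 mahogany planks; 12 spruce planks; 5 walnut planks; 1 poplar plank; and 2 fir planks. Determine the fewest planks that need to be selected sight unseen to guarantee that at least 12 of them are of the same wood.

The 8 woods are the holes; the planks drawn are the pigeons.
To avoid 12 of any one wood, the worst case takes at most 11 of each wood, or every plank of a wood that has fewer than 11.
That gives 11 + 11 + 7 + 5 + 11 + 5 + 1 + 2 = 53 planks with no wood reaching 12.
The next plank forces some wood to 12, so 53 + 1 = 54.

54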